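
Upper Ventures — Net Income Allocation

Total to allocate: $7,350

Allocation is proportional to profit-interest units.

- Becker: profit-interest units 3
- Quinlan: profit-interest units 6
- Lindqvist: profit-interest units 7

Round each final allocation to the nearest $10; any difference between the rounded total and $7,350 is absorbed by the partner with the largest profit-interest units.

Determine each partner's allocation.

Profit-interest units total: 16.
Raw shares: Becker 3/16 × $7,350 = 1,378.12; Quinlan 6/16 × $7,350 = 2,756.25; Lindqvist 7/16 × $7,350 = 3,215.62.
At nearest $10: Becker $1,380; Quinlan $2,760; Lindqvist $3,220. Sum = $7,360.
Difference $7,350 − $7,360 = −$10 applied to largest profit-interest units (Lindqvist): Lindqvist becomes $3,210.

Becker: $1,380 · Quinlan: $2,760 · Lindqvist: $3,210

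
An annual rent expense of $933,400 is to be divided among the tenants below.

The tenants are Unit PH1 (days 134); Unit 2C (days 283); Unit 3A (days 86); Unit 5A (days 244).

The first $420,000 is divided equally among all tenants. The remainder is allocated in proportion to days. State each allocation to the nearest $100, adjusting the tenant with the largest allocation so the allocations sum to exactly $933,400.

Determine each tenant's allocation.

First tranche $420,000 split equally: $105,000 each.
Remainder $513,400 by days (total 747): Unit PH1 92,095.85 → $92,100; Unit 2C 194,500.94 → $194,500; Unit 3A 59,106.29 → $59,100; Unit 5A 167,696.92 → $167,700.
Totals: Unit PH1 $105,000 + $92,100 = $197,100; Unit 2C $105,000 + $194,500 = $299,500; Unit 3A $105,000 + $59,100 = $164,100; Unit 5A $105,000 + $167,700 = $272,700.

Unit PH1: $197,100 | Unit 2C: $299,500 | Unit 3A: $164,100 | Unit 5A: $272,700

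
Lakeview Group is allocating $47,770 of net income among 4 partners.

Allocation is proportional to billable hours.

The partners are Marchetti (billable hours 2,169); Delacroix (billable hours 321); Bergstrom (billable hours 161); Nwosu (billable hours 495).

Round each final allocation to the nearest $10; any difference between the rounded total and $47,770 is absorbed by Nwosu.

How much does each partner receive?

Billable hours total: 3,146.
Pro-rata amounts: Marchetti 2,169/3,146 × $47,770 = 32,934.88; Delacroix 321/3,146 × $47,770 = 4,874.18; Bergstrom 161/3,146 × $47,770 = 2,444.68; Nwosu 495/3,146 × $47,770 = 7,516.26.
Rounded to nearest $10: Marchetti $32,930; Delacroix $4,870; Bergstrom $2,440; Nwosu $7,520. Sum = $47,760.
Difference $47,770 − $47,760 = +$10 applied to Nwosu: Nwosu becomes $7,530.

Marchetti: $32,930 · Delacroix: $4,870 · Bergstrom: $2,440 · Nwosu: $7,530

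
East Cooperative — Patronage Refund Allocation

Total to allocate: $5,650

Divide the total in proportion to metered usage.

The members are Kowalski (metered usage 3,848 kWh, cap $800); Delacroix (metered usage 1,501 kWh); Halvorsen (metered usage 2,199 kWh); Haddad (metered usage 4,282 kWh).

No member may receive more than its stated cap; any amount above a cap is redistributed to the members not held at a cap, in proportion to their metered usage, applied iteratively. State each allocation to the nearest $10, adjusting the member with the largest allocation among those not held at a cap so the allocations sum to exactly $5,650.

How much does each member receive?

Sum of metered usage: 11,830.
Unconstrained shares: Kowalski 1,837.80; Delacroix 716.88; Halvorsen 1,050.24; Haddad 2,045.08.
Held at cap: Kowalski ($800); balance $4,850 reallocated over remaining metered usage 7,982.
Redistributed shares: Delacroix 912.03 → $910; Halvorsen 1,336.15 → $1,340; Haddad 2,601.82 → $2,600.

Kowalski: $800 | Delacroix: $910 | Halvorsen: $1,340 | Haddad: $2,600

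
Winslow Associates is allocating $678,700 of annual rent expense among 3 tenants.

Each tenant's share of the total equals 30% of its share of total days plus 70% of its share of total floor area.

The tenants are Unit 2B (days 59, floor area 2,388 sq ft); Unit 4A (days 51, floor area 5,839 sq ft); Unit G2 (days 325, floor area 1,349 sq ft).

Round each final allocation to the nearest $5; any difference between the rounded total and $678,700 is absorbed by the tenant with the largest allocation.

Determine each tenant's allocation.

Unit 2B: $146,090 · Unit 4A: $313,560 · Unit G2: $219,050

Days total 435; floor area total 9,576.
Composite weights (30% days + 70% floor area): Unit 2B 0.2153; Unit 4A 0.4620; Unit G2 0.3227.
Proportional shares: Unit 2B 146,090.89; Unit 4A 313,559.33; Unit G2 219,049.77.
Rounded to nearest $5: Unit 2B $146,090; Unit 4A $313,560; Unit G2 $219,050. Sum = $678,700.
No rounding difference to absorb.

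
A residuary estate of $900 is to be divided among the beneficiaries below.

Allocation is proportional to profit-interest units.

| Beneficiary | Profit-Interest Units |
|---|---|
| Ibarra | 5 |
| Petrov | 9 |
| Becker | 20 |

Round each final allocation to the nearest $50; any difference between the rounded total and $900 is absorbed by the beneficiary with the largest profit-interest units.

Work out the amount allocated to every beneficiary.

Ibarra: $150 · Petrov: $250 · Becker: $500

Profit-interest units total: 34.
Unrounded shares: Ibarra 5/34 × $900 = 132.35; Petrov 9/34 × $900 = 238.24; Becker 20/34 × $900 = 529.41.
At nearest $50: Ibarra $150; Petrov $250; Becker $550. Sum = $950.
Difference $900 − $950 = −$50 applied to largest profit-interest units (Becker): Becker becomes $500.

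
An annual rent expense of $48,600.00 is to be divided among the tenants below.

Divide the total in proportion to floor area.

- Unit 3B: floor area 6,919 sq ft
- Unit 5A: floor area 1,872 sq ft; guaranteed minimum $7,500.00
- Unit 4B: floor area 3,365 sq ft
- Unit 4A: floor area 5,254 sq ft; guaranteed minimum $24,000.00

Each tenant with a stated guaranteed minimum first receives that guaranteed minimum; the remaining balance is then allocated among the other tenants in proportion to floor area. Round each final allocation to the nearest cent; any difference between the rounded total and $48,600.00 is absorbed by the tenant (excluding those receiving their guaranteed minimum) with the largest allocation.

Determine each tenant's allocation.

Guaranteed amounts: Unit 5A $7,500.00; Unit 4A $24,000.00. Residual $17,100.00.
Residual split over remaining floor area 10,284: Unit 3B 11,504.75496 → $11,504.75; Unit 4B 5,595.24504 → $5,595.25.

Unit 3B: $11,504.75 · Unit 5A: $7,500.00 · Unit 4B: $5,595.25 · Unit 4A: $24,000.00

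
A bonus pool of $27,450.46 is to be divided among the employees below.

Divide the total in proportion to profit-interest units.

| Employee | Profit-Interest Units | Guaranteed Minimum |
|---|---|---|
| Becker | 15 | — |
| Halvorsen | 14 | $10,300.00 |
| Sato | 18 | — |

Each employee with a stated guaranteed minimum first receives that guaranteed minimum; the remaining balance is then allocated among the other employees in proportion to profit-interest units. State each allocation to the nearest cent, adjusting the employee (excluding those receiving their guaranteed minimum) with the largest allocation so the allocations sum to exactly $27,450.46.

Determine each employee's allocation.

Fund the minimums — Halvorsen $10,300.00. Balance $17,150.46.
Balance split over remaining profit-interest units 33: Becker 7,795.6636 → $7,795.66; Sato 9,354.7964 → $9,354.80.

Becker: $7,795.66 | Halvorsen: $10,300.00 | Sato: $9,354.80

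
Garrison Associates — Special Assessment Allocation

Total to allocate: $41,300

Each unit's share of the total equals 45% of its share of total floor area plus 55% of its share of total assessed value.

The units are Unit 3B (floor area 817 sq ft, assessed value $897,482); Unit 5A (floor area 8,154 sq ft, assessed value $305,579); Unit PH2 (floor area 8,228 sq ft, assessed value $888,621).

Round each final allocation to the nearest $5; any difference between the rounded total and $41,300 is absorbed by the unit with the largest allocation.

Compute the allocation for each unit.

Floor area total 17,199; assessed value total 2,091,682.
Blended shares (45% floor area + 55% assessed value): Unit 3B 0.2574; Unit 5A 0.2937; Unit PH2 0.4489.
Proportional shares: Unit 3B 10,629.21; Unit 5A 12,129.59; Unit PH2 18,541.20.
At nearest $5: Unit 3B $10,630; Unit 5A $12,130; Unit PH2 $18,540. Sum = $41,300.
Rounded total matches; no reconciliation needed.

Unit 3B: $10,630 · Unit 5A: $12,130 · Unit PH2: $18,540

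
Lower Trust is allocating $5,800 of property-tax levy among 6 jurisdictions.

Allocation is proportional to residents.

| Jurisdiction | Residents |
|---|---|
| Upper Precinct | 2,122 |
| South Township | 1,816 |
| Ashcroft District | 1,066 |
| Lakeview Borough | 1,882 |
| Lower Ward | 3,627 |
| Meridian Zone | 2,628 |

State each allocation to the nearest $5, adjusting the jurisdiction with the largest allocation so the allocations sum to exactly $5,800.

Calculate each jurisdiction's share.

Upper Precinct: $935 | South Township: $800 | Ashcroft District: $470 | Lakeview Borough: $830 | Lower Ward: $1,605 | Meridian Zone: $1,160

Residents total: 13,141.
Raw shares: Upper Precinct 2,122/13,141 × $5,800 = 936.58; South Township 1,816/13,141 × $5,800 = 801.52; Ashcroft District 1,066/13,141 × $5,800 = 470.50; Lakeview Borough 1,882/13,141 × $5,800 = 830.65; Lower Ward 3,627/13,141 × $5,800 = 1,600.84; Meridian Zone 2,628/13,141 × $5,800 = 1,159.91.
After rounding ($5): Upper Precinct $935; South Township $800; Ashcroft District $470; Lakeview Borough $830; Lower Ward $1,600; Meridian Zone $1,160. Sum = $5,795.
Difference $5,800 − $5,795 = +$5 applied to largest allocation (Lower Ward): Lower Ward becomes $1,605.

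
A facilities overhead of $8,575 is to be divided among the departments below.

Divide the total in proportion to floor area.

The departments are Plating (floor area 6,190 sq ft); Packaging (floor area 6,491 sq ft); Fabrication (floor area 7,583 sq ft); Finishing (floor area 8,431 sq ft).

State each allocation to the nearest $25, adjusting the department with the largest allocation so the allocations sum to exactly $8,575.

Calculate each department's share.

Plating: $1,850 | Packaging: $1,950 | Fabrication: $2,275 | Finishing: $2,500

Combined floor area = 28,695.
Pro-rata amounts: Plating 6,190/28,695 × $8,575 = 1,849.77; Packaging 6,491/28,695 × $8,575 = 1,939.72; Fabrication 7,583/28,695 × $8,575 = 2,266.05; Finishing 8,431/28,695 × $8,575 = 2,519.46.
After rounding ($25): Plating $1,850; Packaging $1,950; Fabrication $2,275; Finishing $2,525. Sum = $8,600.
Difference $8,575 − $8,600 = −$25 applied to largest allocation (Finishing): Finishing becomes $2,500.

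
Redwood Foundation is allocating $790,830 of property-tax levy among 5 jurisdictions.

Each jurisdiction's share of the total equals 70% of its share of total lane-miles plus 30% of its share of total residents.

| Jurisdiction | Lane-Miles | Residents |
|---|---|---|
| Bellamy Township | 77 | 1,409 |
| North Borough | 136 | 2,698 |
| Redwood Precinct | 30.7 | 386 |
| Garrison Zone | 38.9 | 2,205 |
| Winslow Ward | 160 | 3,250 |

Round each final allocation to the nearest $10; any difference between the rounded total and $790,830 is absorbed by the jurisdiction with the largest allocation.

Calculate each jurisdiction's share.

Lane-miles total 442.6; residents total 9,948.
Blended shares (70% lane-miles + 30% residents): Bellamy Township 0.1643; North Borough 0.2965; Redwood Precinct 0.0602; Garrison Zone 0.1280; Winslow Ward 0.3511.
Pro-rata amounts: Bellamy Township 129,910.71; North Borough 234,446.08; Redwood Precinct 47,603.64; Garrison Zone 101,240.95; Winslow Ward 277,628.63.
At nearest $10: Bellamy Township $129,910; North Borough $234,450; Redwood Precinct $47,600; Garrison Zone $101,240; Winslow Ward $277,630. Sum = $790,830.
Rounded total matches; no reconciliation needed.

Bellamy Township: $129,910; North Borough: $234,450; Redwood Precinct: $47,600; Garrison Zone: $101,240; Winslow Ward: $277,630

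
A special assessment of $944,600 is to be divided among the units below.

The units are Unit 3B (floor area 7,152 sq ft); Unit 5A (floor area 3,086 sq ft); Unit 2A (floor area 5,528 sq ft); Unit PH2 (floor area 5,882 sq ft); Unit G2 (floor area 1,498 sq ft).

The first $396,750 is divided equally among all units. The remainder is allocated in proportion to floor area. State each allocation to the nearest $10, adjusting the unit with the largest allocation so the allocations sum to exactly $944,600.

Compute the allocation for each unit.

Equal tier: $396,750 ÷ 5 = $79,350 apiece.
Remainder $547,850 by floor area (total 23,146): Unit 3B 169,282.95 → $169,280; Unit 5A 73,043.51 → $73,040; Unit 2A 130,843.98 → $130,840; Unit PH2 139,222.92 → $139,220; Unit G2 35,456.64 → $35,460.
Rounding difference +$10 on remainder applied to Unit 3B.
Totals: Unit 3B $79,350 + $169,290 = $248,640; Unit 5A $79,350 + $73,040 = $152,390; Unit 2A $79,350 + $130,840 = $210,190; Unit PH2 $79,350 + $139,220 = $218,570; Unit G2 $79,350 + $35,460 = $114,810.

Unit 3B: $248,640 | Unit 5A: $152,390 | Unit 2A: $210,190 | Unit PH2: $218,570 | Unit G2: $114,810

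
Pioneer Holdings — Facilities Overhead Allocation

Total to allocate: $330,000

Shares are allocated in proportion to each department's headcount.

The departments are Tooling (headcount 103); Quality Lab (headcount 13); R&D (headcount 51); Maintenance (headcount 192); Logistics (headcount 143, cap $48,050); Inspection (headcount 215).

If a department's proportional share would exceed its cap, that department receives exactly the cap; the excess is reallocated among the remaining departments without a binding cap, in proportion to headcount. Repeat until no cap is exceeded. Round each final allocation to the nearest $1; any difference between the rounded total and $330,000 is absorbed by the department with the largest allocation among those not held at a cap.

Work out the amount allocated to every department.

Tooling: $50,594 | Quality Lab: $6,386 | R&D: $25,051 | Maintenance: $94,311 | Logistics: $48,050 | Inspection: $105,608

Sum of headcount: 717.
Proportional shares (ignoring caps): Tooling 47,405.86; Quality Lab 5,983.26; R&D 23,472.80; Maintenance 88,368.20; Logistics 65,815.90; Inspection 98,953.97.
Capped: Logistics ($48,050); balance $281,950 reallocated over remaining headcount 574.
Remaining shares: Tooling 50,593.82 → $50,594; Quality Lab 6,385.63 → $6,386; R&D 25,051.31 → $25,051; Maintenance 94,310.80 → $94,311; Inspection 105,608.45 → $105,608.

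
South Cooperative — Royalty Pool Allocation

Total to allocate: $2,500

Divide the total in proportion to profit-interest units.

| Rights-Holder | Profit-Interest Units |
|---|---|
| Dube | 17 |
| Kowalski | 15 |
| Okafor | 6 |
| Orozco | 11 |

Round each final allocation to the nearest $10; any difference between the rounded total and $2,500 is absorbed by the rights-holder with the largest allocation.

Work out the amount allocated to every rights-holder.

Dube: $860; Kowalski: $770; Okafor: $310; Orozco: $560

Combined profit-interest units = 49.
Raw shares: Dube 17/49 × $2,500 = 867.35; Kowalski 15/49 × $2,500 = 765.31; Okafor 6/49 × $2,500 = 306.12; Orozco 11/49 × $2,500 = 561.22.
Rounded to nearest $10: Dube $870; Kowalski $770; Okafor $310; Orozco $560. Sum = $2,510.
Difference $2,500 − $2,510 = −$10 applied to largest allocation (Dube): Dube becomes $860.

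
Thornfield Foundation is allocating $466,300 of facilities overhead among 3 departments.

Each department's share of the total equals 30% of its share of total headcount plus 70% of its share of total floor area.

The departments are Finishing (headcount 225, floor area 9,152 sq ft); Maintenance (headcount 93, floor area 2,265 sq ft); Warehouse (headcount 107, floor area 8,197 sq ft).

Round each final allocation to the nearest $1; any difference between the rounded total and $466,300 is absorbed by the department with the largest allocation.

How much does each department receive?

Totals — headcount 425, floor area 19,614.
Composite weights (30% headcount + 70% floor area): Finishing 0.4854; Maintenance 0.1465; Warehouse 0.3681.
Proportional shares: Finishing 226,364.11; Maintenance 68,304.64; Warehouse 171,631.25.
After rounding ($1): Finishing $226,364; Maintenance $68,305; Warehouse $171,631. Sum = $466,300.
No rounding difference to absorb.

Finishing: $226,364 · Maintenance: $68,305 · Warehouse: $171,631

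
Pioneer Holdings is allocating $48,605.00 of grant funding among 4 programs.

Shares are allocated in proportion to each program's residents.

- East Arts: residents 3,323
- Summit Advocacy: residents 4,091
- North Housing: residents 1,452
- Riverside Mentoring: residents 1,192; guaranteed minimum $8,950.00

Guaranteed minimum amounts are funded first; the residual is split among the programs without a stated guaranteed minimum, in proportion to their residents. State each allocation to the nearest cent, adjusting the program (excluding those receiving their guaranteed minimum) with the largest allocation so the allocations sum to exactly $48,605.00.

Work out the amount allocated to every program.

East Arts: $14,862.80 | Summit Advocacy: $18,297.83 | North Housing: $6,494.37 | Riverside Mentoring: $8,950.00

Guaranteed amounts: Riverside Mentoring $8,950.00. Balance $39,655.00.
Balance split over remaining residents 8,866: East Arts 14,862.7978 → $14,862.80; Summit Advocacy 18,297.83499 → $18,297.83; North Housing 6,494.3672 → $6,494.37.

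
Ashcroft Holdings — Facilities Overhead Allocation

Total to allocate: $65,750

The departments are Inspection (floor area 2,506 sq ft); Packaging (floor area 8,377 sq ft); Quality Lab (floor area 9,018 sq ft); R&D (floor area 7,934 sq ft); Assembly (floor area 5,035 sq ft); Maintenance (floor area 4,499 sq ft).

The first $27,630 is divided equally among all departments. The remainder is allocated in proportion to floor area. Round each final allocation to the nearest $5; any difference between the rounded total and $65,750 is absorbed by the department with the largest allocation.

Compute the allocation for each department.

First tranche $27,630 split equally: $4,605 each.
Remainder $38,120 by floor area (total 37,369): Inspection 2,556.36 → $2,555; Packaging 8,545.35 → $8,545; Quality Lab 9,199.23 → $9,200; R&D 8,093.45 → $8,095; Assembly 5,136.19 → $5,135; Maintenance 4,589.42 → $4,590.
Totals: Inspection $4,605 + $2,555 = $7,160; Packaging $4,605 + $8,545 = $13,150; Quality Lab $4,605 + $9,200 = $13,805; R&D $4,605 + $8,095 = $12,700; Assembly $4,605 + $5,135 = $9,740; Maintenance $4,605 + $4,590 = $9,195.

Inspection: $7,160; Packaging: $13,150; Quality Lab: $13,805; R&D: $12,700; Assembly: $9,740; Maintenance: $9,195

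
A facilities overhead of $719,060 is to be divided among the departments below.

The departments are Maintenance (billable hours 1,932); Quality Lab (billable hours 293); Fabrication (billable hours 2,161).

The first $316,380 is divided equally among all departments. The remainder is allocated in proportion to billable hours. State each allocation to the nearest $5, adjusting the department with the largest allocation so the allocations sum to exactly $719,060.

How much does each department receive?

Maintenance: $282,840 · Quality Lab: $132,360 · Fabrication: $303,860

First tranche $316,380 split equally: $105,460 each.
Remainder $402,680 by billable hours (total 4,386): Maintenance 177,377.51 → $177,380; Quality Lab 26,900.42 → $26,900; Fabrication 198,402.07 → $198,400.
Totals: Maintenance $105,460 + $177,380 = $282,840; Quality Lab $105,460 + $26,900 = $132,360; Fabrication $105,460 + $198,400 = $303,860.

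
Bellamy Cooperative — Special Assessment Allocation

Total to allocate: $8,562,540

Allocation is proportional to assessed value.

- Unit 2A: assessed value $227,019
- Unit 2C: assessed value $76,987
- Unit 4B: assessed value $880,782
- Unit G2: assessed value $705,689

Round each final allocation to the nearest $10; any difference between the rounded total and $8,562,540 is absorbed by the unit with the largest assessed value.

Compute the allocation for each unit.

Sum of assessed value: 1,890,477.
Raw shares: Unit 2A 227,019/1,890,477 × $8,562,540 = 1,028,237.46; Unit 2C 76,987/1,890,477 × $8,562,540 = 348,697.32; Unit 4B 880,782/1,890,477 × $8,562,540 = 3,989,327.09; Unit G2 705,689/1,890,477 × $8,562,540 = 3,196,278.13.
Rounded to nearest $10: Unit 2A $1,028,240; Unit 2C $348,700; Unit 4B $3,989,330; Unit G2 $3,196,280. Sum = $8,562,550.
Difference $8,562,540 − $8,562,550 = −$10 applied to largest assessed value (Unit 4B): Unit 4B becomes $3,989,320.

Unit 2A: $1,028,240 | Unit 2C: $348,700 | Unit 4B: $3,989,320 | Unit G2: $3,196,280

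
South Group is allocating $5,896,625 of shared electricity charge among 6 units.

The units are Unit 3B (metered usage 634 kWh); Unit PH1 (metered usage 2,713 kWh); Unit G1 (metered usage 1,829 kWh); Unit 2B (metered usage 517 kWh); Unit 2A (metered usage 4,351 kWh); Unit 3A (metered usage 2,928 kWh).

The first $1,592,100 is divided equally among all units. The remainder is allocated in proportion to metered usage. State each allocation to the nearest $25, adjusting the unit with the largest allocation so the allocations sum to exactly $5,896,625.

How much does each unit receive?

$1,592,100 shared equally gives $265,350 per unit.
Remainder $4,304,525 by metered usage (total 12,972): Unit 3B 210,381.50 → $210,375; Unit PH1 900,260.28 → $900,250; Unit G1 606,920.77 → $606,925; Unit 2B 171,557.16 → $171,550; Unit 2A 1,443,801.13 → $1,443,800; Unit 3A 971,604.16 → $971,600.
Rounding difference +$25 on remainder applied to Unit 2A.
Totals: Unit 3B $265,350 + $210,375 = $475,725; Unit PH1 $265,350 + $900,250 = $1,165,600; Unit G1 $265,350 + $606,925 = $872,275; Unit 2B $265,350 + $171,550 = $436,900; Unit 2A $265,350 + $1,443,825 = $1,709,175; Unit 3A $265,350 + $971,600 = $1,236,950.

Unit 3B: $475,725; Unit PH1: $1,165,600; Unit G1: $872,275; Unit 2B: $436,900; Unit 2A: $1,709,175; Unit 3A: $1,236,950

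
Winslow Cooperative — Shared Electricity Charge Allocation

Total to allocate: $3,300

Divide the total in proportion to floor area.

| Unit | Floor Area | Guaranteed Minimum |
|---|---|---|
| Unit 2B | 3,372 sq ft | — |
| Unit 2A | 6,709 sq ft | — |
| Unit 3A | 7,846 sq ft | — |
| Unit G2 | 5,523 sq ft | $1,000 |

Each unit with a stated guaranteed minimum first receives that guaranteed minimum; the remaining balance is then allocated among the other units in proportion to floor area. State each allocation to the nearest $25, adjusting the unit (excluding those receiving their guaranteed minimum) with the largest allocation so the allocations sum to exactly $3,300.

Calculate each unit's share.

Unit 2B: $425 | Unit 2A: $850 | Unit 3A: $1,025 | Unit G2: $1,000

Guaranteed amounts: Unit G2 $1,000. Residual $2,300.
Residual split over remaining floor area 17,927: Unit 2B 432.62 → $425; Unit 2A 860.75 → $850; Unit 3A 1,006.63 → $1,000.
Rounding difference +$25 applied to Unit 3A → $1,025.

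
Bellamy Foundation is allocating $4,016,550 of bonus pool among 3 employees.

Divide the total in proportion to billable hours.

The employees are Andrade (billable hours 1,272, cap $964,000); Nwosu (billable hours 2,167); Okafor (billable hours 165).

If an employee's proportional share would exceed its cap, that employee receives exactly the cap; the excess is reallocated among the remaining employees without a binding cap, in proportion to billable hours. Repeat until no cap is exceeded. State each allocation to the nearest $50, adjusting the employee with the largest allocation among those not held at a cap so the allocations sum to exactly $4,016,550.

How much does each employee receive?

Andrade: $964,000 | Nwosu: $2,836,550 | Okafor: $216,000

Sum of billable hours: 3,604.
Unconstrained shares: Andrade 1,417,605.88; Nwosu 2,415,056.56; Okafor 183,887.56.
Cap binds for Andrade ($964,000); residual $3,052,550 reallocated over remaining billable hours 2,332.
Remaining shares: Nwosu 2,836,567.69 → $2,836,550; Okafor 215,982.31 → $216,000.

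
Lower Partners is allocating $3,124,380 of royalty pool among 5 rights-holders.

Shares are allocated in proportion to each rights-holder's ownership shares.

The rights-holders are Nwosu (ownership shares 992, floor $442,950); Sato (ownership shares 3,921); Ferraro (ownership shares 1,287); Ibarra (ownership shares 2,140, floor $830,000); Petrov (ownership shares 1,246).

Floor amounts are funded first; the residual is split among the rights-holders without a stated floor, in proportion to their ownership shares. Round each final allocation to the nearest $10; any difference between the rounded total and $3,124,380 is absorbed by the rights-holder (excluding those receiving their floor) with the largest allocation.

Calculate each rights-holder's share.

Fund the minimums — Nwosu $442,950; Ibarra $830,000. Balance $1,851,430.
Balance split over remaining ownership shares 6,454: Sato 1,124,799.66 → $1,124,800; Ferraro 369,195.91 → $369,200; Petrov 357,434.43 → $357,430.

Nwosu: $442,950; Sato: $1,124,800; Ferraro: $369,200; Ibarra: $830,000; Petrov: $357,430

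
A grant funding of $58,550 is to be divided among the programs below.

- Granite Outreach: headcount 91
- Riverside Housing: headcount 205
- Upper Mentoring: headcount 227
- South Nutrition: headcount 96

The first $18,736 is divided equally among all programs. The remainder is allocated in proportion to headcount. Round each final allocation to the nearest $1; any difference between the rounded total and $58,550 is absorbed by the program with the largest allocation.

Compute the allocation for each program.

Equal tier: $18,736 ÷ 4 = $4,684 apiece.
Remainder $39,814 by headcount (total 619): Granite Outreach 5,853.11 → $5,853; Riverside Housing 13,185.57 → $13,186; Upper Mentoring 14,600.61 → $14,601; South Nutrition 6,174.71 → $6,175.
Rounding difference −$1 on remainder applied to Upper Mentoring.
Totals: Granite Outreach $4,684 + $5,853 = $10,537; Riverside Housing $4,684 + $13,186 = $17,870; Upper Mentoring $4,684 + $14,600 = $19,284; South Nutrition $4,684 + $6,175 = $10,859.

Granite Outreach: $10,537 · Riverside Housing: $17,870 · Upper Mentoring: $19,284 · South Nutrition: $10,859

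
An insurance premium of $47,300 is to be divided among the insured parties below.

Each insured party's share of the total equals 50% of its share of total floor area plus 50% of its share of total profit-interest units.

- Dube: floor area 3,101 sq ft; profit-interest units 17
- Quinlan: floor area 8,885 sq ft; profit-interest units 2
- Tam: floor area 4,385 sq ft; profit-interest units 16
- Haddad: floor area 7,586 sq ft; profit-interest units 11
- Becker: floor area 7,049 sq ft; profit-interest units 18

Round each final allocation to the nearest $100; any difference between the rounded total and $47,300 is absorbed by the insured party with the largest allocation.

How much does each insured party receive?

Floor area total 31,006; profit-interest units total 64.
Combined weights (50% floor area + 50% profit-interest units): Dube 0.1828; Quinlan 0.1589; Tam 0.1957; Haddad 0.2083; Becker 0.2543.
Unrounded shares: Dube 8,647.34; Quinlan 7,516.15; Tam 9,257.18; Haddad 9,851.11; Becker 12,028.23.
Rounded to nearest $100: Dube $8,600; Quinlan $7,500; Tam $9,300; Haddad $9,900; Becker $12,000. Sum = $47,300.
Rounded total matches; no reconciliation needed.

Dube: $8,600 · Quinlan: $7,500 · Tam: $9,300 · Haddad: $9,900 · Becker: $12,000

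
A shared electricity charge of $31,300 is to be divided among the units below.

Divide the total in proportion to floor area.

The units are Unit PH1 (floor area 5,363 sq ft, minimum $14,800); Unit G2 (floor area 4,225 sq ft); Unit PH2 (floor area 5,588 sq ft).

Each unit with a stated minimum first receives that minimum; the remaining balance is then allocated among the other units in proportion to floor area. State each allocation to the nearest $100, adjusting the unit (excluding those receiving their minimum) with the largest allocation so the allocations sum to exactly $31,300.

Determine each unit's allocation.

Unit PH1: $14,800 | Unit G2: $7,100 | Unit PH2: $9,400

Fund the minimums — Unit PH1 $14,800. Residual $16,500.
Residual split over remaining floor area 9,813: Unit G2 7,104.10 → $7,100; Unit PH2 9,395.90 → $9,400.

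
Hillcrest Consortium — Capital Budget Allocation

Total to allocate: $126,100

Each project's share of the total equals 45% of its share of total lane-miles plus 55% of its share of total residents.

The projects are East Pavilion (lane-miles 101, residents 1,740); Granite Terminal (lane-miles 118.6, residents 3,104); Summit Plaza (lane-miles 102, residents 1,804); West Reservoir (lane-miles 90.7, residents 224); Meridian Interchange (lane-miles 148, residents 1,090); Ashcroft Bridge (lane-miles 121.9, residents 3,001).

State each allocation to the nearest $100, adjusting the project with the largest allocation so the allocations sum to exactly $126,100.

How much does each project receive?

East Pavilion: $19,400 · Granite Terminal: $29,500 · Summit Plaza: $19,900 · West Reservoir: $9,000 · Meridian Interchange: $19,200 · Ashcroft Bridge: $29,100

Totals — lane-miles 682.2, residents 10,963.
Blended shares (45% lane-miles + 55% residents): East Pavilion 0.1539; Granite Terminal 0.2340; Summit Plaza 0.1578; West Reservoir 0.0711; Meridian Interchange 0.1523; Ashcroft Bridge 0.2310.
Proportional shares: East Pavilion 19,408.85; Granite Terminal 29,501.85; Summit Plaza 19,896.91; West Reservoir 8,961.46; Meridian Interchange 19,206.20; Ashcroft Bridge 29,124.74.
After rounding ($100): East Pavilion $19,400; Granite Terminal $29,500; Summit Plaza $19,900; West Reservoir $9,000; Meridian Interchange $19,200; Ashcroft Bridge $29,100. Sum = $126,100.
No rounding difference to absorb.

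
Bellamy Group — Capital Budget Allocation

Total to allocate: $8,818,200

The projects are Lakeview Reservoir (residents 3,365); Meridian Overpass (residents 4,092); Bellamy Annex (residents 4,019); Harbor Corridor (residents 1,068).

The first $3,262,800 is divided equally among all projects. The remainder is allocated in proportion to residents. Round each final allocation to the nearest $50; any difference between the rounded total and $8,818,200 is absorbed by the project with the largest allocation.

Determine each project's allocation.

First tranche $3,262,800 split equally: $815,700 each.
Remainder $5,555,400 by residents (total 12,544): Lakeview Reservoir 1,490,267.94 → $1,490,250; Meridian Overpass 1,812,236.67 → $1,812,250; Bellamy Annex 1,779,906.94 → $1,779,900; Harbor Corridor 472,988.46 → $473,000.
Totals: Lakeview Reservoir $815,700 + $1,490,250 = $2,305,950; Meridian Overpass $815,700 + $1,812,250 = $2,627,950; Bellamy Annex $815,700 + $1,779,900 = $2,595,600; Harbor Corridor $815,700 + $473,000 = $1,288,700.

Lakeview Reservoir: $2,305,950 · Meridian Overpass: $2,627,950 · Bellamy Annex: $2,595,600 · Harbor Corridor: $1,288,700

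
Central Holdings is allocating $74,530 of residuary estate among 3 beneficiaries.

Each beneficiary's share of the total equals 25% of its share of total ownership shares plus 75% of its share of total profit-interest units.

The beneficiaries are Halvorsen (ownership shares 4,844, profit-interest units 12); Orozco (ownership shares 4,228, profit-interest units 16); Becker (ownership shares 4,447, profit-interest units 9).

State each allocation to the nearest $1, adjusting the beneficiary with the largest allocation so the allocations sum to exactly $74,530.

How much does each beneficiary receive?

Ownership shares total 13,519; profit-interest units total 37.
Combined weights (25% ownership shares + 75% profit-interest units): Halvorsen 0.3328; Orozco 0.4025; Becker 0.2647.
Unrounded shares: Halvorsen 24,805.14; Orozco 29,999.11; Becker 19,725.75.
Rounded to nearest $1: Halvorsen $24,805; Orozco $29,999; Becker $19,726. Sum = $74,530.
No rounding difference to absorb.

Halvorsen: $24,805 · Orozco: $29,999 · Becker: $19,726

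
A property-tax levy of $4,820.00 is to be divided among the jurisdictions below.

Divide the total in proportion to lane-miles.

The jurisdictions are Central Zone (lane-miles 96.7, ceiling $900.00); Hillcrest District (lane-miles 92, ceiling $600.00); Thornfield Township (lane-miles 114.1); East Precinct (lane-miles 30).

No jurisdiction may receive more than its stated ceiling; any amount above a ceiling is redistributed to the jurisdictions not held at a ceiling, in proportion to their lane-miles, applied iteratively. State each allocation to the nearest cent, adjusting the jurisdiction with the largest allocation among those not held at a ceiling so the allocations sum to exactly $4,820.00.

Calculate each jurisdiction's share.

Central Zone: $900.00 | Hillcrest District: $600.00 | Thornfield Township: $2,628.81 | East Precinct: $691.19

Total lane-miles = 332.8.
Pro-rata shares before constraints: Central Zone 1,400.5228; Hillcrest District 1,332.4519; Thornfield Township 1,652.5300; East Precinct 434.4952.
Held at cap: Central Zone ($900.00), Hillcrest District ($600.00); balance $3,320.00 reallocated over remaining lane-miles 144.1.
Redistributed shares: Thornfield Township 2,628.8133 → $2,628.81; East Precinct 691.1867 → $691.19.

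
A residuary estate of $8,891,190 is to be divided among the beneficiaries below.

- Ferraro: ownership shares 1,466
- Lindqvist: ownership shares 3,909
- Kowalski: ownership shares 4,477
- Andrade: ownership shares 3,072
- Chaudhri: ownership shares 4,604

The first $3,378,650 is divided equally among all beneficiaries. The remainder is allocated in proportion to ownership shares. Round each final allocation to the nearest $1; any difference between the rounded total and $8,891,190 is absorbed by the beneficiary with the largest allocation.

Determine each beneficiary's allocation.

First tranche $3,378,650 split equally: $675,730 each.
Remainder $5,512,540 by ownership shares (total 17,528): Ferraro 461,055.66 → $461,056; Lindqvist 1,229,376.93 → $1,229,377; Kowalski 1,408,012.41 → $1,408,012; Andrade 966,141.20 → $966,141; Chaudhri 1,447,953.80 → $1,447,954.
Totals: Ferraro $675,730 + $461,056 = $1,136,786; Lindqvist $675,730 + $1,229,377 = $1,905,107; Kowalski $675,730 + $1,408,012 = $2,083,742; Andrade $675,730 + $966,141 = $1,641,871; Chaudhri $675,730 + $1,447,954 = $2,123,684.

Ferraro: $1,136,786 | Lindqvist: $1,905,107 | Kowalski: $2,083,742 | Andrade: $1,641,871 | Chaudhri: $2,123,684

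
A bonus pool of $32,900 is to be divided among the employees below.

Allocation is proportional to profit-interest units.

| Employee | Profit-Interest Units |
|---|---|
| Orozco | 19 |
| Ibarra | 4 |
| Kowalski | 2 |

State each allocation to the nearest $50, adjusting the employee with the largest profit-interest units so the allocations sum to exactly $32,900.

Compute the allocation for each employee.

Total profit-interest units = 19 + 4 + 2 = 25.
Pro-rata amounts: Orozco 25,004.00; Ibarra 5,264.00; Kowalski 2,632.00.
At nearest $50: Orozco $25,000; Ibarra $5,250; Kowalski $2,650. Sum = $32,900.
Rounded total matches; no reconciliation needed.

Orozco: $25,000; Ibarra: $5,250; Kowalski: $2,650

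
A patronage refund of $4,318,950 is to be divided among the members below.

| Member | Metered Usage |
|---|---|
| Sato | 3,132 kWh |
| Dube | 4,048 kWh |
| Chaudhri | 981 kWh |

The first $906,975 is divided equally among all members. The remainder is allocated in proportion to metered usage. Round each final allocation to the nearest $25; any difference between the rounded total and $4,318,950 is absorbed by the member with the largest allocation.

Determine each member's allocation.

Sato: $1,611,750 · Dube: $1,994,725 · Chaudhri: $712,475

$906,975 shared equally gives $302,325 per member.
Remainder $3,411,975 by metered usage (total 8,161): Sato 1,309,435.82 → $1,309,425; Dube 1,692,399.80 → $1,692,400; Chaudhri 410,139.38 → $410,150.
Totals: Sato $302,325 + $1,309,425 = $1,611,750; Dube $302,325 + $1,692,400 = $1,994,725; Chaudhri $302,325 + $410,150 = $712,475.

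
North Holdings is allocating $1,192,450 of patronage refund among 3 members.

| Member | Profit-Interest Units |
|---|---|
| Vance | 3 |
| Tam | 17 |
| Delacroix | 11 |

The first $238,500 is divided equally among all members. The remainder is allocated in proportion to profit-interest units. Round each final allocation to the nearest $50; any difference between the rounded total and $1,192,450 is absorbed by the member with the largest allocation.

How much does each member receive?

$238,500 shared equally gives $79,500 per member.
Remainder $953,950 by profit-interest units (total 31): Vance 92,317.74 → $92,300; Tam 523,133.87 → $523,150; Delacroix 338,498.39 → $338,500.
Totals: Vance $79,500 + $92,300 = $171,800; Tam $79,500 + $523,150 = $602,650; Delacroix $79,500 + $338,500 = $418,000.

Vance: $171,800; Tam: $602,650; Delacroix: $418,000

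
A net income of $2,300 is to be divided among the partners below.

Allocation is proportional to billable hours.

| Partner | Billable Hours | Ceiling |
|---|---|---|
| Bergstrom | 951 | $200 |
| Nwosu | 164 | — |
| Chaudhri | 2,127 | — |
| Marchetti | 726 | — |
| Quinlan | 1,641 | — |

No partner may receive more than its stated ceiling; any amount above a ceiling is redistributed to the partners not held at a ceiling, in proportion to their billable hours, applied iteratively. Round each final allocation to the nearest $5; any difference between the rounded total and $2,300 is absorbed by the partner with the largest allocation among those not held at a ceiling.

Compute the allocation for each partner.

Sum of billable hours: 5,609.
Pro-rata shares before constraints: Bergstrom 389.96; Nwosu 67.25; Chaudhri 872.19; Marchetti 297.70; Quinlan 672.90.
Cap binds for Bergstrom ($200); remaining pool $2,100 reallocated over remaining billable hours 4,658.
Redistributed shares: Nwosu 73.94 → $75; Chaudhri 958.93 → $960; Marchetti 327.31 → $325; Quinlan 739.82 → $740.

Bergstrom: $200 · Nwosu: $75 · Chaudhri: $960 · Marchetti: $325 · Quinlan: $740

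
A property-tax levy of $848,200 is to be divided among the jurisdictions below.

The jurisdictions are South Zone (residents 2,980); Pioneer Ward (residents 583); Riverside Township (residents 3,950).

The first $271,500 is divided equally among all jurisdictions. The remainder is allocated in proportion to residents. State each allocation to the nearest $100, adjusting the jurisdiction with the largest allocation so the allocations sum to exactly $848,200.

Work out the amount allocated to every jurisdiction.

$271,500 shared equally gives $90,500 per jurisdiction.
Remainder $576,700 by residents (total 7,513): South Zone 228,745.64 → $228,700; Pioneer Ward 44,751.24 → $44,800; Riverside Township 303,203.11 → $303,200.
Totals: South Zone $90,500 + $228,700 = $319,200; Pioneer Ward $90,500 + $44,800 = $135,300; Riverside Township $90,500 + $303,200 = $393,700.

South Zone: $319,200 · Pioneer Ward: $135,300 · Riverside Township: $393,700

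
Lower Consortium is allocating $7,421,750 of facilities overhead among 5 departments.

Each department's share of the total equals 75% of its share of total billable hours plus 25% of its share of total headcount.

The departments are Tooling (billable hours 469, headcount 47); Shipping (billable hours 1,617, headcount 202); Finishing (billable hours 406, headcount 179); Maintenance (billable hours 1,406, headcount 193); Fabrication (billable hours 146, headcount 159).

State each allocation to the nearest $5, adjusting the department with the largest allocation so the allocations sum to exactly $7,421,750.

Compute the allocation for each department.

Totals — billable hours 4,044, headcount 780.
Composite weights (75% billable hours + 25% headcount): Tooling 0.1020; Shipping 0.3646; Finishing 0.1327; Maintenance 0.3226; Fabrication 0.0780.
Pro-rata amounts: Tooling 757,351.10; Shipping 2,706,209.87; Finishing 984,632.67; Maintenance 2,394,372.71; Fabrication 579,183.65.
After rounding ($5): Tooling $757,350; Shipping $2,706,210; Finishing $984,635; Maintenance $2,394,375; Fabrication $579,185. Sum = $7,421,755.
Difference $7,421,750 − $7,421,755 = −$5 applied to largest allocation (Shipping): Shipping becomes $2,706,205.

Tooling: $757,350; Shipping: $2,706,205; Finishing: $984,635; Maintenance: $2,394,375; Fabrication: $579,185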